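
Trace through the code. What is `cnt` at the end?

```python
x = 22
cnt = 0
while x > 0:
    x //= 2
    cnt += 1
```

Let's trace through this code step by step.

Initialize: x = 22
Initialize: cnt = 0
Entering loop: while x > 0:

After execution: cnt = 5
5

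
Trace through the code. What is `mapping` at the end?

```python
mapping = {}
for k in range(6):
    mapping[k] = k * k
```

Let's trace through this code step by step.

Initialize: mapping = {}
Entering loop: for k in range(6):

After execution: mapping = {0: 0, 1: 1, 2: 4, 3: 9, 4: 16, 5: 25}
{0: 0, 1: 1, 2: 4, 3: 9, 4: 16, 5: 25}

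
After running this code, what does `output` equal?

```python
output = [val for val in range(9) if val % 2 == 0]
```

Let's trace through this code step by step.

Initialize: output = [val for val in range(9) if val % 2 == 0]

After execution: output = [0, 2, 4, 6, 8]
[0, 2, 4, 6, 8]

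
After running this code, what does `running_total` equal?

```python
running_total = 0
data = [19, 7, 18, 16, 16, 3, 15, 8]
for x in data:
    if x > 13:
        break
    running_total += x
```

Let's trace through this code step by step.

Initialize: running_total = 0
Initialize: data = [19, 7, 18, 16, 16, 3, 15, 8]
Entering loop: for x in data:

After execution: running_total = 0
0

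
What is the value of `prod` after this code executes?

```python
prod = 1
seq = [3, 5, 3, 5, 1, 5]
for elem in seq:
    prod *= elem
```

Let's trace through this code step by step.

Initialize: prod = 1
Initialize: seq = [3, 5, 3, 5, 1, 5]
Entering loop: for elem in seq:

After execution: prod = 1125
1125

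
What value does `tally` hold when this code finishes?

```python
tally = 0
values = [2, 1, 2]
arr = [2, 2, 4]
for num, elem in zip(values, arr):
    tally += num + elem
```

Let's trace through this code step by step.

Initialize: tally = 0
Initialize: values = [2, 1, 2]
Initialize: arr = [2, 2, 4]
Entering loop: for num, elem in zip(values, arr):

After execution: tally = 13
13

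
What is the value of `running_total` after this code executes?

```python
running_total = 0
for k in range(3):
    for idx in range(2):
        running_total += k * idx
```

Let's trace through this code step by step.

Initialize: running_total = 0
Entering loop: for k in range(3):

After execution: running_total = 3
3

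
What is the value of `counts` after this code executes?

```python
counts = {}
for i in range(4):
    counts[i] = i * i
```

Let's trace through this code step by step.

Initialize: counts = {}
Entering loop: for i in range(4):

After execution: counts = {0: 0, 1: 1, 2: 4, 3: 9}
{0: 0, 1: 1, 2: 4, 3: 9}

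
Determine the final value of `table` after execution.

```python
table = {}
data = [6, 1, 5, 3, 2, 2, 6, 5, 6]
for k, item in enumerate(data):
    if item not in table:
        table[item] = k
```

Let's trace through this code step by step.

Initialize: table = {}
Initialize: data = [6, 1, 5, 3, 2, 2, 6, 5, 6]
Entering loop: for k, item in enumerate(data):

After execution: table = {6: 0, 1: 1, 5: 2, 3: 3, 2: 4}
{6: 0, 1: 1, 5: 2, 3: 3, 2: 4}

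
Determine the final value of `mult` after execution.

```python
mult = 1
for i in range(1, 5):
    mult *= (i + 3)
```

Let's trace through this code step by step.

Initialize: mult = 1
Entering loop: for i in range(1, 5):

After execution: mult = 840
840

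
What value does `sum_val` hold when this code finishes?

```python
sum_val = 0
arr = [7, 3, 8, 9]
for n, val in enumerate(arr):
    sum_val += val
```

Let's trace through this code step by step.

Initialize: sum_val = 0
Initialize: arr = [7, 3, 8, 9]
Entering loop: for n, val in enumerate(arr):

After execution: sum_val = 27
27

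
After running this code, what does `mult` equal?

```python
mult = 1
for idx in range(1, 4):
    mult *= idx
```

Let's trace through this code step by step.

Initialize: mult = 1
Entering loop: for idx in range(1, 4):

After execution: mult = 6
6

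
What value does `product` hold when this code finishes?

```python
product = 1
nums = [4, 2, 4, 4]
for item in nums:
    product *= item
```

Let's trace through this code step by step.

Initialize: product = 1
Initialize: nums = [4, 2, 4, 4]
Entering loop: for item in nums:

After execution: product = 128
128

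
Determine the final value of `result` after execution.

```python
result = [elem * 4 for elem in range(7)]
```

Let's trace through this code step by step.

Initialize: result = [elem * 4 for elem in range(7)]

After execution: result = [0, 4, 8, 12, 16, 20, 24]
[0, 4, 8, 12, 16, 20, 24]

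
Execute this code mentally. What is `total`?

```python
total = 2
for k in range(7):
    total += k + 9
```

Let's trace through this code step by step.

Initialize: total = 2
Entering loop: for k in range(7):

After execution: total = 86
86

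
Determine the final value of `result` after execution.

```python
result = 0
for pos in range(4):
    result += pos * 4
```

Let's trace through this code step by step.

Initialize: result = 0
Entering loop: for pos in range(4):

After execution: result = 24
24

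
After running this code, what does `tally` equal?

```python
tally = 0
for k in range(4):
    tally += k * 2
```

Let's trace through this code step by step.

Initialize: tally = 0
Entering loop: for k in range(4):

After execution: tally = 12
12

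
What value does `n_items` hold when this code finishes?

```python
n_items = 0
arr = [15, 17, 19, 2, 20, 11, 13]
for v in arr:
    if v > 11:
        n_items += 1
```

Let's trace through this code step by step.

Initialize: n_items = 0
Initialize: arr = [15, 17, 19, 2, 20, 11, 13]
Entering loop: for v in arr:

After execution: n_items = 5
5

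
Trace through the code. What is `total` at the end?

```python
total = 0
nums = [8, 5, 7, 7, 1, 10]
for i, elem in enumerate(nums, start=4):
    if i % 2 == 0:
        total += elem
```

Let's trace through this code step by step.

Initialize: total = 0
Initialize: nums = [8, 5, 7, 7, 1, 10]
Entering loop: for i, elem in enumerate(nums, start=4):

After execution: total = 16
16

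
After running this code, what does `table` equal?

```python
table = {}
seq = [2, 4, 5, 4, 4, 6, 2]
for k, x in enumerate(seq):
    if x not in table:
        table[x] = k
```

Let's trace through this code step by step.

Initialize: table = {}
Initialize: seq = [2, 4, 5, 4, 4, 6, 2]
Entering loop: for k, x in enumerate(seq):

After execution: table = {2: 0, 4: 1, 5: 2, 6: 5}
{2: 0, 4: 1, 5: 2, 6: 5}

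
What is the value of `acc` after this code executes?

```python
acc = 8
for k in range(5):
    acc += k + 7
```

Let's trace through this code step by step.

Initialize: acc = 8
Entering loop: for k in range(5):

After execution: acc = 53
53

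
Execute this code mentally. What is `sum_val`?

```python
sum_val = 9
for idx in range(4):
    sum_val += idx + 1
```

Let's trace through this code step by step.

Initialize: sum_val = 9
Entering loop: for idx in range(4):

After execution: sum_val = 19
19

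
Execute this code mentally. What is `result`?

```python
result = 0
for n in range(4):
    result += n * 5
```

Let's trace through this code step by step.

Initialize: result = 0
Entering loop: for n in range(4):

After execution: result = 30
30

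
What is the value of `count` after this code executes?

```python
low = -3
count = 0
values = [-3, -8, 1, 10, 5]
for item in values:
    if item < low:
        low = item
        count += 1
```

Let's trace through this code step by step.

Initialize: low = -3
Initialize: count = 0
Initialize: values = [-3, -8, 1, 10, 5]
Entering loop: for item in values:

After execution: count = 1
1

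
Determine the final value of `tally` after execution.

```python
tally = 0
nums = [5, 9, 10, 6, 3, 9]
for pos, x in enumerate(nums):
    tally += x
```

Let's trace through this code step by step.

Initialize: tally = 0
Initialize: nums = [5, 9, 10, 6, 3, 9]
Entering loop: for pos, x in enumerate(nums):

After execution: tally = 42
42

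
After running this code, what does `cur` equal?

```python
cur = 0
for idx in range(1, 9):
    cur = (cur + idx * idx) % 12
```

Let's trace through this code step by step.

Initialize: cur = 0
Entering loop: for idx in range(1, 9):

After execution: cur = 0
0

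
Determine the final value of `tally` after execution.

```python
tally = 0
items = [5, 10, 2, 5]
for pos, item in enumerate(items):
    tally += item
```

Let's trace through this code step by step.

Initialize: tally = 0
Initialize: items = [5, 10, 2, 5]
Entering loop: for pos, item in enumerate(items):

After execution: tally = 22
22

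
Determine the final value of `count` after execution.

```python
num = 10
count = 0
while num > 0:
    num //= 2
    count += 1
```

Let's trace through this code step by step.

Initialize: num = 10
Initialize: count = 0
Entering loop: while num > 0:

After execution: count = 4
4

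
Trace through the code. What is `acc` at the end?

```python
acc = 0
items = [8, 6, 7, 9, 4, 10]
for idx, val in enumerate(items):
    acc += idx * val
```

Let's trace through this code step by step.

Initialize: acc = 0
Initialize: items = [8, 6, 7, 9, 4, 10]
Entering loop: for idx, val in enumerate(items):

After execution: acc = 113
113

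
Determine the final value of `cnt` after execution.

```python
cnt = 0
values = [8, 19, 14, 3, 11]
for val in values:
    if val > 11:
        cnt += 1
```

Let's trace through this code step by step.

Initialize: cnt = 0
Initialize: values = [8, 19, 14, 3, 11]
Entering loop: for val in values:

After execution: cnt = 2
2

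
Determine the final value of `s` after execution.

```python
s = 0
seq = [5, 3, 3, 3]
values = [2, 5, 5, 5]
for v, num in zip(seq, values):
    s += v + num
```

Let's trace through this code step by step.

Initialize: s = 0
Initialize: seq = [5, 3, 3, 3]
Initialize: values = [2, 5, 5, 5]
Entering loop: for v, num in zip(seq, values):

After execution: s = 31
31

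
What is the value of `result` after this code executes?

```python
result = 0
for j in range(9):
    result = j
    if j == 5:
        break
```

Let's trace through this code step by step.

Initialize: result = 0
Entering loop: for j in range(9):

After execution: result = 5
5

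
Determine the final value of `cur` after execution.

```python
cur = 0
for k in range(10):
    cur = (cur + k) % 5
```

Let's trace through this code step by step.

Initialize: cur = 0
Entering loop: for k in range(10):

After execution: cur = 0
0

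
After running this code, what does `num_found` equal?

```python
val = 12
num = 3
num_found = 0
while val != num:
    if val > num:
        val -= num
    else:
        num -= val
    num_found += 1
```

Let's trace through this code step by step.

Initialize: val = 12
Initialize: num = 3
Initialize: num_found = 0
Entering loop: while val != num:

After execution: num_found = 3
3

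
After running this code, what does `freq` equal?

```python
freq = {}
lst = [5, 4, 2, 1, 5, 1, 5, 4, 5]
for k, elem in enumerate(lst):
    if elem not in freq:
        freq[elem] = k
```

Let's trace through this code step by step.

Initialize: freq = {}
Initialize: lst = [5, 4, 2, 1, 5, 1, 5, 4, 5]
Entering loop: for k, elem in enumerate(lst):

After execution: freq = {5: 0, 4: 1, 2: 2, 1: 3}
{5: 0, 4: 1, 2: 2, 1: 3}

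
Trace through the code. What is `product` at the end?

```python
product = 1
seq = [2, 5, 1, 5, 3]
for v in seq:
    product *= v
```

Let's trace through this code step by step.

Initialize: product = 1
Initialize: seq = [2, 5, 1, 5, 3]
Entering loop: for v in seq:

After execution: product = 150
150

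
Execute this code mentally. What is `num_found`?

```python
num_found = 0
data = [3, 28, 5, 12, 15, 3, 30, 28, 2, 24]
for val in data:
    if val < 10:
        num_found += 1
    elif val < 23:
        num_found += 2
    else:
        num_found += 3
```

Let's trace through this code step by step.

Initialize: num_found = 0
Initialize: data = [3, 28, 5, 12, 15, 3, 30, 28, 2, 24]
Entering loop: for val in data:

After execution: num_found = 20
20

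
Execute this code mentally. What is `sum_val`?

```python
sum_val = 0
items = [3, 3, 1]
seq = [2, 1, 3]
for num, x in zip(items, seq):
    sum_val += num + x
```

Let's trace through this code step by step.

Initialize: sum_val = 0
Initialize: items = [3, 3, 1]
Initialize: seq = [2, 1, 3]
Entering loop: for num, x in zip(items, seq):

After execution: sum_val = 13
13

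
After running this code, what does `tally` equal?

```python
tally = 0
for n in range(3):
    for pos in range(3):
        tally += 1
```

Let's trace through this code step by step.

Initialize: tally = 0
Entering loop: for n in range(3):

After execution: tally = 9
9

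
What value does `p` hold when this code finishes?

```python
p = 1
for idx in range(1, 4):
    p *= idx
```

Let's trace through this code step by step.

Initialize: p = 1
Entering loop: for idx in range(1, 4):

After execution: p = 6
6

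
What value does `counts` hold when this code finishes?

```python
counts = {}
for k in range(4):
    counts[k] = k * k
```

Let's trace through this code step by step.

Initialize: counts = {}
Entering loop: for k in range(4):

After execution: counts = {0: 0, 1: 1, 2: 4, 3: 9}
{0: 0, 1: 1, 2: 4, 3: 9}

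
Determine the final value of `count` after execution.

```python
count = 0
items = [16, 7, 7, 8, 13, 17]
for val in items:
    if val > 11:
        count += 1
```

Let's trace through this code step by step.

Initialize: count = 0
Initialize: items = [16, 7, 7, 8, 13, 17]
Entering loop: for val in items:

After execution: count = 3
3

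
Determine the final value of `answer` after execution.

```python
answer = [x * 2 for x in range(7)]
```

Let's trace through this code step by step.

Initialize: answer = [x * 2 for x in range(7)]

After execution: answer = [0, 2, 4, 6, 8, 10, 12]
[0, 2, 4, 6, 8, 10, 12]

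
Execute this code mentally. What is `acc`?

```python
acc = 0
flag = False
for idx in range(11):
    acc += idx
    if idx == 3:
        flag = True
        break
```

Let's trace through this code step by step.

Initialize: acc = 0
Initialize: flag = False
Entering loop: for idx in range(11):

After execution: acc = 6
6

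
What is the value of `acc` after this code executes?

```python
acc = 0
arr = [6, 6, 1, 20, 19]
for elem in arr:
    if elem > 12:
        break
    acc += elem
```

Let's trace through this code step by step.

Initialize: acc = 0
Initialize: arr = [6, 6, 1, 20, 19]
Entering loop: for elem in arr:

After execution: acc = 13
13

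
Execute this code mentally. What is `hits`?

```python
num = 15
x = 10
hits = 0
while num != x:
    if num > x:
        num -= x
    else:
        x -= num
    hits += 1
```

Let's trace through this code step by step.

Initialize: num = 15
Initialize: x = 10
Initialize: hits = 0
Entering loop: while num != x:

After execution: hits = 2
2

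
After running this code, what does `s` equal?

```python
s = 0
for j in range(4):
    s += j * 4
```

Let's trace through this code step by step.

Initialize: s = 0
Entering loop: for j in range(4):

After execution: s = 24
24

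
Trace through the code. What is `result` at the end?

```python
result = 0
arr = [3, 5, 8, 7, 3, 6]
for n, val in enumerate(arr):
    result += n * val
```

Let's trace through this code step by step.

Initialize: result = 0
Initialize: arr = [3, 5, 8, 7, 3, 6]
Entering loop: for n, val in enumerate(arr):

After execution: result = 84
84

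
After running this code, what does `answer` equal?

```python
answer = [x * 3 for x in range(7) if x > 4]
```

Let's trace through this code step by step.

Initialize: answer = [x * 3 for x in range(7) if x > 4]

After execution: answer = [15, 18]
[15, 18]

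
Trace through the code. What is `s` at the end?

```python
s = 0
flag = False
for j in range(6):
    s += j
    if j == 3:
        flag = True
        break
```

Let's trace through this code step by step.

Initialize: s = 0
Initialize: flag = False
Entering loop: for j in range(6):

After execution: s = 6
6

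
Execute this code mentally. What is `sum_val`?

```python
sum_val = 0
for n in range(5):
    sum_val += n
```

Let's trace through this code step by step.

Initialize: sum_val = 0
Entering loop: for n in range(5):

After execution: sum_val = 10
10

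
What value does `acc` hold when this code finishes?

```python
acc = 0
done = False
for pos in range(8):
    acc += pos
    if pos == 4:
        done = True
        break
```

Let's trace through this code step by step.

Initialize: acc = 0
Initialize: done = False
Entering loop: for pos in range(8):

After execution: acc = 10
10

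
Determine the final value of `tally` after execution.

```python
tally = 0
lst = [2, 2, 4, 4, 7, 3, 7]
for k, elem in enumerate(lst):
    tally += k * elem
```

Let's trace through this code step by step.

Initialize: tally = 0
Initialize: lst = [2, 2, 4, 4, 7, 3, 7]
Entering loop: for k, elem in enumerate(lst):

After execution: tally = 107
107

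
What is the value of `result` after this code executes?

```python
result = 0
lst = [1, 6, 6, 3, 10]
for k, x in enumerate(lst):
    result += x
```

Let's trace through this code step by step.

Initialize: result = 0
Initialize: lst = [1, 6, 6, 3, 10]
Entering loop: for k, x in enumerate(lst):

After execution: result = 26
26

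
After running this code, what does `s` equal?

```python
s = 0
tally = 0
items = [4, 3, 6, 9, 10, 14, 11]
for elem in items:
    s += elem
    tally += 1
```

Let's trace through this code step by step.

Initialize: s = 0
Initialize: tally = 0
Initialize: items = [4, 3, 6, 9, 10, 14, 11]
Entering loop: for elem in items:

After execution: s = 57
57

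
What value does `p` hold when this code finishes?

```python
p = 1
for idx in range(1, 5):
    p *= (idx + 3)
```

Let's trace through this code step by step.

Initialize: p = 1
Entering loop: for idx in range(1, 5):

After execution: p = 840
840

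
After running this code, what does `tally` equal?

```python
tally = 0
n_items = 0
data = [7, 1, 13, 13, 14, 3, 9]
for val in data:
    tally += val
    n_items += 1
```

Let's trace through this code step by step.

Initialize: tally = 0
Initialize: n_items = 0
Initialize: data = [7, 1, 13, 13, 14, 3, 9]
Entering loop: for val in data:

After execution: tally = 60
60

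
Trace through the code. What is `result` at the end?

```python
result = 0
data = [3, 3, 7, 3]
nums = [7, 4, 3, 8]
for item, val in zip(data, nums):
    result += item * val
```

Let's trace through this code step by step.

Initialize: result = 0
Initialize: data = [3, 3, 7, 3]
Initialize: nums = [7, 4, 3, 8]
Entering loop: for item, val in zip(data, nums):

After execution: result = 78
78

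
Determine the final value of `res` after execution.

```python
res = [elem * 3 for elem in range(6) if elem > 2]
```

Let's trace through this code step by step.

Initialize: res = [elem * 3 for elem in range(6) if elem > 2]

After execution: res = [9, 12, 15]
[9, 12, 15]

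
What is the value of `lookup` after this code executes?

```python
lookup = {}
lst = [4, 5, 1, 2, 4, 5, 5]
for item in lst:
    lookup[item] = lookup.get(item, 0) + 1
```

Let's trace through this code step by step.

Initialize: lookup = {}
Initialize: lst = [4, 5, 1, 2, 4, 5, 5]
Entering loop: for item in lst:

After execution: lookup = {4: 2, 5: 3, 1: 1, 2: 1}
{4: 2, 5: 3, 1: 1, 2: 1}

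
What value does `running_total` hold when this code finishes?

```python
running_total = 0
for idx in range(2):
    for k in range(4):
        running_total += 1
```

Let's trace through this code step by step.

Initialize: running_total = 0
Entering loop: for idx in range(2):

After execution: running_total = 8
8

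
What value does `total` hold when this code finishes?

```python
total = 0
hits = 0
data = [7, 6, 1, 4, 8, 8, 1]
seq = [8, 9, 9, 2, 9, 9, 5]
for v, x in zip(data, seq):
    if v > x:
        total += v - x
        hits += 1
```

Let's trace through this code step by step.

Initialize: total = 0
Initialize: hits = 0
Initialize: data = [7, 6, 1, 4, 8, 8, 1]
Initialize: seq = [8, 9, 9, 2, 9, 9, 5]
Entering loop: for v, x in zip(data, seq):

After execution: total = 2
2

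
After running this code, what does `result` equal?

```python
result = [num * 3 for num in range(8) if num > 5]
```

Let's trace through this code step by step.

Initialize: result = [num * 3 for num in range(8) if num > 5]

After execution: result = [18, 21]
[18, 21]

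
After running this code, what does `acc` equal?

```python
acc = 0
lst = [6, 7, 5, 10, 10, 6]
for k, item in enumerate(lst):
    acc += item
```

Let's trace through this code step by step.

Initialize: acc = 0
Initialize: lst = [6, 7, 5, 10, 10, 6]
Entering loop: for k, item in enumerate(lst):

After execution: acc = 44
44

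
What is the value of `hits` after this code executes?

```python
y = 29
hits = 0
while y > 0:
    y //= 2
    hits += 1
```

Let's trace through this code step by step.

Initialize: y = 29
Initialize: hits = 0
Entering loop: while y > 0:

After execution: hits = 5
5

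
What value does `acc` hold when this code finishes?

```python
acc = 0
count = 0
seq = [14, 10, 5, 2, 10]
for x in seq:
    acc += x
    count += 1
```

Let's trace through this code step by step.

Initialize: acc = 0
Initialize: count = 0
Initialize: seq = [14, 10, 5, 2, 10]
Entering loop: for x in seq:

After execution: acc = 41
41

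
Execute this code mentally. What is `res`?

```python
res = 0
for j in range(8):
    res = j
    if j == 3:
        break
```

Let's trace through this code step by step.

Initialize: res = 0
Entering loop: for j in range(8):

After execution: res = 3
3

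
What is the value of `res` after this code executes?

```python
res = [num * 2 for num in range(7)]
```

Let's trace through this code step by step.

Initialize: res = [num * 2 for num in range(7)]

After execution: res = [0, 2, 4, 6, 8, 10, 12]
[0, 2, 4, 6, 8, 10, 12]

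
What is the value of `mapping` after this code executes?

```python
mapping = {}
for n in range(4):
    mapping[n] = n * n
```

Let's trace through this code step by step.

Initialize: mapping = {}
Entering loop: for n in range(4):

After execution: mapping = {0: 0, 1: 1, 2: 4, 3: 9}
{0: 0, 1: 1, 2: 4, 3: 9}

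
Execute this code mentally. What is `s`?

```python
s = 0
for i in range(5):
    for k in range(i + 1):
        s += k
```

Let's trace through this code step by step.

Initialize: s = 0
Entering loop: for i in range(5):

After execution: s = 20
20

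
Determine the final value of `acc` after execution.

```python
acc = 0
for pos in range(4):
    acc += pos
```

Let's trace through this code step by step.

Initialize: acc = 0
Entering loop: for pos in range(4):

After execution: acc = 6
6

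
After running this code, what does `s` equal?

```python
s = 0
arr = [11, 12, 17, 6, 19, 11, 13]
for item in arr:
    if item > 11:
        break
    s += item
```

Let's trace through this code step by step.

Initialize: s = 0
Initialize: arr = [11, 12, 17, 6, 19, 11, 13]
Entering loop: for item in arr:

After execution: s = 11
11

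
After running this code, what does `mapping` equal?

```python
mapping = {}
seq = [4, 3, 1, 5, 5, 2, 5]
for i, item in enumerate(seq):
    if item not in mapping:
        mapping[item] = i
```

Let's trace through this code step by step.

Initialize: mapping = {}
Initialize: seq = [4, 3, 1, 5, 5, 2, 5]
Entering loop: for i, item in enumerate(seq):

After execution: mapping = {4: 0, 3: 1, 1: 2, 5: 3, 2: 5}
{4: 0, 3: 1, 1: 2, 5: 3, 2: 5}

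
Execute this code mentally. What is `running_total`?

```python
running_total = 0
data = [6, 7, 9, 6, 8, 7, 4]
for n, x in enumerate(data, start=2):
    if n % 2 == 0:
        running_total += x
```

Let's trace through this code step by step.

Initialize: running_total = 0
Initialize: data = [6, 7, 9, 6, 8, 7, 4]
Entering loop: for n, x in enumerate(data, start=2):

After execution: running_total = 27
27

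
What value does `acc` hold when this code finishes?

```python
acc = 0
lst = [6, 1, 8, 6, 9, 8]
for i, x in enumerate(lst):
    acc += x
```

Let's trace through this code step by step.

Initialize: acc = 0
Initialize: lst = [6, 1, 8, 6, 9, 8]
Entering loop: for i, x in enumerate(lst):

After execution: acc = 38
38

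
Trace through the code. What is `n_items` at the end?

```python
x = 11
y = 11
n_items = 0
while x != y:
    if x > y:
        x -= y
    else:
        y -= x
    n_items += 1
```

Let's trace through this code step by step.

Initialize: x = 11
Initialize: y = 11
Initialize: n_items = 0
Entering loop: while x != y:

After execution: n_items = 0
0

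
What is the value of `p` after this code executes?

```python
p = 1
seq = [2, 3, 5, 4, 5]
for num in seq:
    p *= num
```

Let's trace through this code step by step.

Initialize: p = 1
Initialize: seq = [2, 3, 5, 4, 5]
Entering loop: for num in seq:

After execution: p = 600
600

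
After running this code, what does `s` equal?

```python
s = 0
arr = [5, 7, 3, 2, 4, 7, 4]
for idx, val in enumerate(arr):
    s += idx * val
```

Let's trace through this code step by step.

Initialize: s = 0
Initialize: arr = [5, 7, 3, 2, 4, 7, 4]
Entering loop: for idx, val in enumerate(arr):

After execution: s = 94
94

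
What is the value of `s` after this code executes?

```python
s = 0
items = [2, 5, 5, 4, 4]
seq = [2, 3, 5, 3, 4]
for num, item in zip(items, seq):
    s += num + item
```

Let's trace through this code step by step.

Initialize: s = 0
Initialize: items = [2, 5, 5, 4, 4]
Initialize: seq = [2, 3, 5, 3, 4]
Entering loop: for num, item in zip(items, seq):

After execution: s = 37
37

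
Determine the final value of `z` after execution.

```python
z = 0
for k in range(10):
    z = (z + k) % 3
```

Let's trace through this code step by step.

Initialize: z = 0
Entering loop: for k in range(10):

After execution: z = 0
0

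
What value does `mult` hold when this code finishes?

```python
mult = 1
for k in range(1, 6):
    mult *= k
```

Let's trace through this code step by step.

Initialize: mult = 1
Entering loop: for k in range(1, 6):

After execution: mult = 120
120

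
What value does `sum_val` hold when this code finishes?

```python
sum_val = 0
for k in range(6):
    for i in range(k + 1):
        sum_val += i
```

Let's trace through this code step by step.

Initialize: sum_val = 0
Entering loop: for k in range(6):

After execution: sum_val = 35
35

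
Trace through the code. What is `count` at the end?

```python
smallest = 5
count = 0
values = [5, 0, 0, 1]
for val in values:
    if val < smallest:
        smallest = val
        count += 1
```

Let's trace through this code step by step.

Initialize: smallest = 5
Initialize: count = 0
Initialize: values = [5, 0, 0, 1]
Entering loop: for val in values:

After execution: count = 1
1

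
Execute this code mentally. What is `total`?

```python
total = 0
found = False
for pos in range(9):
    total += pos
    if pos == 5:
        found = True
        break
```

Let's trace through this code step by step.

Initialize: total = 0
Initialize: found = False
Entering loop: for pos in range(9):

After execution: total = 15
15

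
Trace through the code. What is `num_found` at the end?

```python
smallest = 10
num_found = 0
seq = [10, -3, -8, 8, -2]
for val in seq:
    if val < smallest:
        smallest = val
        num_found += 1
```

Let's trace through this code step by step.

Initialize: smallest = 10
Initialize: num_found = 0
Initialize: seq = [10, -3, -8, 8, -2]
Entering loop: for val in seq:

After execution: num_found = 2
2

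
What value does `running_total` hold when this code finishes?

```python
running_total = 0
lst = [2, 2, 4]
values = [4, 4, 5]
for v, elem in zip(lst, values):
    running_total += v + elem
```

Let's trace through this code step by step.

Initialize: running_total = 0
Initialize: lst = [2, 2, 4]
Initialize: values = [4, 4, 5]
Entering loop: for v, elem in zip(lst, values):

After execution: running_total = 21
21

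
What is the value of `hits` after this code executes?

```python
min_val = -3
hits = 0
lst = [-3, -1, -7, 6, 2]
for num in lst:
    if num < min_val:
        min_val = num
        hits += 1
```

Let's trace through this code step by step.

Initialize: min_val = -3
Initialize: hits = 0
Initialize: lst = [-3, -1, -7, 6, 2]
Entering loop: for num in lst:

After execution: hits = 1
1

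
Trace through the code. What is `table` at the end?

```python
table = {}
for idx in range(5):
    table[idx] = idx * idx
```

Let's trace through this code step by step.

Initialize: table = {}
Entering loop: for idx in range(5):

After execution: table = {0: 0, 1: 1, 2: 4, 3: 9, 4: 16}
{0: 0, 1: 1, 2: 4, 3: 9, 4: 16}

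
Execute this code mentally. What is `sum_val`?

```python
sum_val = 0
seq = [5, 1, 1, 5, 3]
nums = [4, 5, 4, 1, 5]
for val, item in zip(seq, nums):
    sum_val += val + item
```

Let's trace through this code step by step.

Initialize: sum_val = 0
Initialize: seq = [5, 1, 1, 5, 3]
Initialize: nums = [4, 5, 4, 1, 5]
Entering loop: for val, item in zip(seq, nums):

After execution: sum_val = 34
34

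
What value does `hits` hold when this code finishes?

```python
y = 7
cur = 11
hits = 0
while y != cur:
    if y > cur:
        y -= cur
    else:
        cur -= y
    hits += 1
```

Let's trace through this code step by step.

Initialize: y = 7
Initialize: cur = 11
Initialize: hits = 0
Entering loop: while y != cur:

After execution: hits = 5
5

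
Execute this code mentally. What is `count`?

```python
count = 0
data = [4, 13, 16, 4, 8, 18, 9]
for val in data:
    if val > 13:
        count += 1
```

Let's trace through this code step by step.

Initialize: count = 0
Initialize: data = [4, 13, 16, 4, 8, 18, 9]
Entering loop: for val in data:

After execution: count = 2
2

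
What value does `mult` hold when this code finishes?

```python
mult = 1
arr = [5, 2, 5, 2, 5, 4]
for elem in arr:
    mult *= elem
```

Let's trace through this code step by step.

Initialize: mult = 1
Initialize: arr = [5, 2, 5, 2, 5, 4]
Entering loop: for elem in arr:

After execution: mult = 2000
2000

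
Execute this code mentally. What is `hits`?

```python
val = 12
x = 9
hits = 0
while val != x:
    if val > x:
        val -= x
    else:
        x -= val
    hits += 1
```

Let's trace through this code step by step.

Initialize: val = 12
Initialize: x = 9
Initialize: hits = 0
Entering loop: while val != x:

After execution: hits = 3
3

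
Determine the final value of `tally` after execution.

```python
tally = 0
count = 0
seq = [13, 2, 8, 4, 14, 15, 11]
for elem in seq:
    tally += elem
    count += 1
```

Let's trace through this code step by step.

Initialize: tally = 0
Initialize: count = 0
Initialize: seq = [13, 2, 8, 4, 14, 15, 11]
Entering loop: for elem in seq:

After execution: tally = 67
67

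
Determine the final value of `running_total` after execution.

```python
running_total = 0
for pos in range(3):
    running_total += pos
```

Let's trace through this code step by step.

Initialize: running_total = 0
Entering loop: for pos in range(3):

After execution: running_total = 3
3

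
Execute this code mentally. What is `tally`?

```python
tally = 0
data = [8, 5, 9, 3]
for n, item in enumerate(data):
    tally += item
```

Let's trace through this code step by step.

Initialize: tally = 0
Initialize: data = [8, 5, 9, 3]
Entering loop: for n, item in enumerate(data):

After execution: tally = 25
25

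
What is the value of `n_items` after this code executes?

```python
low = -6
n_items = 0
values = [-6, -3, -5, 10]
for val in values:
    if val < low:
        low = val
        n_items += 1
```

Let's trace through this code step by step.

Initialize: low = -6
Initialize: n_items = 0
Initialize: values = [-6, -3, -5, 10]
Entering loop: for val in values:

After execution: n_items = 0
0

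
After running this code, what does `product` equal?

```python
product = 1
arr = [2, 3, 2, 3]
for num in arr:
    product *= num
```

Let's trace through this code step by step.

Initialize: product = 1
Initialize: arr = [2, 3, 2, 3]
Entering loop: for num in arr:

After execution: product = 36
36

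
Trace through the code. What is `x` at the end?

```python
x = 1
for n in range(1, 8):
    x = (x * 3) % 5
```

Let's trace through this code step by step.

Initialize: x = 1
Entering loop: for n in range(1, 8):

After execution: x = 2
2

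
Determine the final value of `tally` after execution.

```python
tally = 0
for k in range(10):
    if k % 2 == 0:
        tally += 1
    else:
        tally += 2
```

Let's trace through this code step by step.

Initialize: tally = 0
Entering loop: for k in range(10):

After execution: tally = 15
15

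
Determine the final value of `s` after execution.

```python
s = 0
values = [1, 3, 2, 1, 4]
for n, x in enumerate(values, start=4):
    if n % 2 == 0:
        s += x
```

Let's trace through this code step by step.

Initialize: s = 0
Initialize: values = [1, 3, 2, 1, 4]
Entering loop: for n, x in enumerate(values, start=4):

After execution: s = 7
7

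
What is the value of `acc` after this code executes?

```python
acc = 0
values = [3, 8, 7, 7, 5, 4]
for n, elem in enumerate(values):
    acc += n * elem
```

Let's trace through this code step by step.

Initialize: acc = 0
Initialize: values = [3, 8, 7, 7, 5, 4]
Entering loop: for n, elem in enumerate(values):

After execution: acc = 83
83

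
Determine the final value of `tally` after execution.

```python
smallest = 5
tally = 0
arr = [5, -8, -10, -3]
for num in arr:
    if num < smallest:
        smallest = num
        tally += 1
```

Let's trace through this code step by step.

Initialize: smallest = 5
Initialize: tally = 0
Initialize: arr = [5, -8, -10, -3]
Entering loop: for num in arr:

After execution: tally = 2
2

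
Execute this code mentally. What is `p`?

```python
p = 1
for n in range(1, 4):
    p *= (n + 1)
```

Let's trace through this code step by step.

Initialize: p = 1
Entering loop: for n in range(1, 4):

After execution: p = 24
24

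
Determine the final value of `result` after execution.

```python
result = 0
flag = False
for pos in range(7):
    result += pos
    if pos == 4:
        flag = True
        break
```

Let's trace through this code step by step.

Initialize: result = 0
Initialize: flag = False
Entering loop: for pos in range(7):

After execution: result = 10
10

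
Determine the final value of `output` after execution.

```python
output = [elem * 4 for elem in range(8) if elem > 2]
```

Let's trace through this code step by step.

Initialize: output = [elem * 4 for elem in range(8) if elem > 2]

After execution: output = [12, 16, 20, 24, 28]
[12, 16, 20, 24, 28]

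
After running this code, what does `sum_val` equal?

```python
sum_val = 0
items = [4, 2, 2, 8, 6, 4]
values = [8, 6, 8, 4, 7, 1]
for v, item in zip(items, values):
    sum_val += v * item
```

Let's trace through this code step by step.

Initialize: sum_val = 0
Initialize: items = [4, 2, 2, 8, 6, 4]
Initialize: values = [8, 6, 8, 4, 7, 1]
Entering loop: for v, item in zip(items, values):

After execution: sum_val = 138
138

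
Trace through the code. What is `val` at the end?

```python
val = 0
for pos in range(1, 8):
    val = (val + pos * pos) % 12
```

Let's trace through this code step by step.

Initialize: val = 0
Entering loop: for pos in range(1, 8):

After execution: val = 8
8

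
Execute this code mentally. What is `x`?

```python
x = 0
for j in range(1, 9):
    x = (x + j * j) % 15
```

Let's trace through this code step by step.

Initialize: x = 0
Entering loop: for j in range(1, 9):

After execution: x = 9
9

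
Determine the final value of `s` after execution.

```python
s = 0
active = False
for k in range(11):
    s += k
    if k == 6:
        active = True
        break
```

Let's trace through this code step by step.

Initialize: s = 0
Initialize: active = False
Entering loop: for k in range(11):

After execution: s = 21
21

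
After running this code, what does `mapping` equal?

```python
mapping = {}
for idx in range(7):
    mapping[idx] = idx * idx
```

Let's trace through this code step by step.

Initialize: mapping = {}
Entering loop: for idx in range(7):

After execution: mapping = {0: 0, 1: 1, 2: 4, 3: 9, 4: 16, 5: 25, 6: 36}
{0: 0, 1: 1, 2: 4, 3: 9, 4: 16, 5: 25, 6: 36}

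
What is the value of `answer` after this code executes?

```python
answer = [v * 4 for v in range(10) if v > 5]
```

Let's trace through this code step by step.

Initialize: answer = [v * 4 for v in range(10) if v > 5]

After execution: answer = [24, 28, 32, 36]
[24, 28, 32, 36]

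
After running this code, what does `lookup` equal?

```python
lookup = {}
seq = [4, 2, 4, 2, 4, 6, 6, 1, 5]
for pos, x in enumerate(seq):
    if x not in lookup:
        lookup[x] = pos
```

Let's trace through this code step by step.

Initialize: lookup = {}
Initialize: seq = [4, 2, 4, 2, 4, 6, 6, 1, 5]
Entering loop: for pos, x in enumerate(seq):

After execution: lookup = {4: 0, 2: 1, 6: 5, 1: 7, 5: 8}
{4: 0, 2: 1, 6: 5, 1: 7, 5: 8}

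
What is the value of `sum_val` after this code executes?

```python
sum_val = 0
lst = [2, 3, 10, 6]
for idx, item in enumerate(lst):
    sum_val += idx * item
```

Let's trace through this code step by step.

Initialize: sum_val = 0
Initialize: lst = [2, 3, 10, 6]
Entering loop: for idx, item in enumerate(lst):

After execution: sum_val = 41
41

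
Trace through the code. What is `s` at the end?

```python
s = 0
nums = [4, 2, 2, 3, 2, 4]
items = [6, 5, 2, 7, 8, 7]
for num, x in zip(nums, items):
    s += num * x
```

Let's trace through this code step by step.

Initialize: s = 0
Initialize: nums = [4, 2, 2, 3, 2, 4]
Initialize: items = [6, 5, 2, 7, 8, 7]
Entering loop: for num, x in zip(nums, items):

After execution: s = 103
103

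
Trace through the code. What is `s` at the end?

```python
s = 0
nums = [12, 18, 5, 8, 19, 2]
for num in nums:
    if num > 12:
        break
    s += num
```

Let's trace through this code step by step.

Initialize: s = 0
Initialize: nums = [12, 18, 5, 8, 19, 2]
Entering loop: for num in nums:

After execution: s = 12
12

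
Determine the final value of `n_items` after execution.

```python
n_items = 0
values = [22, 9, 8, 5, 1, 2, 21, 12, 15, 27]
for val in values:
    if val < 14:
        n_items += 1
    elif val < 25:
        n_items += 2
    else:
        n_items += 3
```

Let's trace through this code step by step.

Initialize: n_items = 0
Initialize: values = [22, 9, 8, 5, 1, 2, 21, 12, 15, 27]
Entering loop: for val in values:

After execution: n_items = 15
15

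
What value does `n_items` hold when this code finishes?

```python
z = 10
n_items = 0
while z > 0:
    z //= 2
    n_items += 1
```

Let's trace through this code step by step.

Initialize: z = 10
Initialize: n_items = 0
Entering loop: while z > 0:

After execution: n_items = 4
4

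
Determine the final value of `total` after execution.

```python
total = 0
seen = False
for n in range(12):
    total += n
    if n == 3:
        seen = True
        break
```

Let's trace through this code step by step.

Initialize: total = 0
Initialize: seen = False
Entering loop: for n in range(12):

After execution: total = 6
6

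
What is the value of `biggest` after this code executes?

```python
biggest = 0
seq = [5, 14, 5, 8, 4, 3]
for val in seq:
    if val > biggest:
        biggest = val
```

Let's trace through this code step by step.

Initialize: biggest = 0
Initialize: seq = [5, 14, 5, 8, 4, 3]
Entering loop: for val in seq:

After execution: biggest = 14
14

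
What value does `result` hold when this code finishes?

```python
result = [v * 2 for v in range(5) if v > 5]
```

Let's trace through this code step by step.

Initialize: result = [v * 2 for v in range(5) if v > 5]

After execution: result = []
[]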